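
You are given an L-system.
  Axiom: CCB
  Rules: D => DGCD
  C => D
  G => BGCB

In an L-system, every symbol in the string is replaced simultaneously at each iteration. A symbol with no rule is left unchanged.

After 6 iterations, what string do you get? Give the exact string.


Answer: DGCDBGCBDDGCDBBGCBDBDGCDDGCDBGCBDDGCDBBBGCBDBDGCDBDGCDBGCBDDGCDDGCDBGCBDDGCDBBGCBDBDGCDDGCDBGCBDDGCDBBBBGCBDBDGCDBDGCDBGCBDDGCDBDGCDBGCBDDGCDBBGCBDBDGCDDGCDBGCBDDGCDDGCDBGCBDDGCDBBGCBDBDGCDDGCDBGCBDDGCDBBBGCBDBDGCDBDGCDBGCBDDGCDDGCDBGCBDDGCDBBGCBDBDGCDDGCDBGCBDDGCDDGCDBGCBDDGCDBBGCBDBDGCDDGCDBGCBDDGCDBBBGCBDBDGCDBDGCDBGCBDDGCDDGCDBGCBDDGCDBBGCBDBDGCDDGCDBGCBDDGCDBBBBGCBDBDGCDBDGCDBGCBDDGCDBDGCDBGCBDDGCDBBGCBDBDGCDDGCDBGCBDDGCDDGCDBGCBDDGCDBBGCBDBDGCDDGCDBGCBDDGCDBBBGCBDBDGCDBDGCDBGCBDDGCDDGCDBGCBDDGCDBBGCBDBDGCDDGCDBGCBDDGCDB

Derivation:
Step 0: CCB
Step 1: DDB
Step 2: DGCDDGCDB
Step 3: DGCDBGCBDDGCDDGCDBGCBDDGCDB
Step 4: DGCDBGCBDDGCDBBGCBDBDGCDDGCDBGCBDDGCDDGCDBGCBDDGCDBBGCBDBDGCDDGCDBGCBDDGCDB
Step 5: DGCDBGCBDDGCDBBGCBDBDGCDDGCDBGCBDDGCDBBBGCBDBDGCDBDGCDBGCBDDGCDDGCDBGCBDDGCDBBGCBDBDGCDDGCDBGCBDDGCDDGCDBGCBDDGCDBBGCBDBDGCDDGCDBGCBDDGCDBBBGCBDBDGCDBDGCDBGCBDDGCDDGCDBGCBDDGCDBBGCBDBDGCDDGCDBGCBDDGCDB
Step 6: DGCDBGCBDDGCDBBGCBDBDGCDDGCDBGCBDDGCDBBBGCBDBDGCDBDGCDBGCBDDGCDDGCDBGCBDDGCDBBGCBDBDGCDDGCDBGCBDDGCDBBBBGCBDBDGCDBDGCDBGCBDDGCDBDGCDBGCBDDGCDBBGCBDBDGCDDGCDBGCBDDGCDDGCDBGCBDDGCDBBGCBDBDGCDDGCDBGCBDDGCDBBBGCBDBDGCDBDGCDBGCBDDGCDDGCDBGCBDDGCDBBGCBDBDGCDDGCDBGCBDDGCDDGCDBGCBDDGCDBBGCBDBDGCDDGCDBGCBDDGCDBBBGCBDBDGCDBDGCDBGCBDDGCDDGCDBGCBDDGCDBBGCBDBDGCDDGCDBGCBDDGCDBBBBGCBDBDGCDBDGCDBGCBDDGCDBDGCDBGCBDDGCDBBGCBDBDGCDDGCDBGCBDDGCDDGCDBGCBDDGCDBBGCBDBDGCDDGCDBGCBDDGCDBBBGCBDBDGCDBDGCDBGCBDDGCDDGCDBGCBDDGCDBBGCBDBDGCDDGCDBGCBDDGCDB


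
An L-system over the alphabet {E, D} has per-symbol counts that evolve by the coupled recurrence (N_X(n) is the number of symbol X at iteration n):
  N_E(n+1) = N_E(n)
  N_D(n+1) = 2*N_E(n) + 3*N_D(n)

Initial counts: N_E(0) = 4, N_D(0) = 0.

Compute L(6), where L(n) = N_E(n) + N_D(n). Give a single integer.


Step 0: N_E=4, N_D=0, L=4
Step 1: N_E=4, N_D=8, L=12
Step 2: N_E=4, N_D=32, L=36
Step 3: N_E=4, N_D=104, L=108
Step 4: N_E=4, N_D=320, L=324
Step 5: N_E=4, N_D=968, L=972
Step 6: N_E=4, N_D=2912, L=2916

Answer: 2916


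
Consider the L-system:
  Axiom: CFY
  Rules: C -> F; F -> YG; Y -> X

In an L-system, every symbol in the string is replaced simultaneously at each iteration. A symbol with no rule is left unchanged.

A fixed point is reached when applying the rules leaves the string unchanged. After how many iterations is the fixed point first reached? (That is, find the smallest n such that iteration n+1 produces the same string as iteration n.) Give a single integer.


Answer: 3

Derivation:
Step 0: CFY
Step 1: FYGX
Step 2: YGXGX
Step 3: XGXGX
Step 4: XGXGX  (unchanged — fixed point at step 3)


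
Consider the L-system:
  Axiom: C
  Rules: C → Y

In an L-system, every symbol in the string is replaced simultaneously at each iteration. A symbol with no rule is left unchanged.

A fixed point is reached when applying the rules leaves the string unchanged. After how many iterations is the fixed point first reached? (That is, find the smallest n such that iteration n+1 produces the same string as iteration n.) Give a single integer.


Answer: 1

Derivation:
Step 0: C
Step 1: Y
Step 2: Y  (unchanged — fixed point at step 1)


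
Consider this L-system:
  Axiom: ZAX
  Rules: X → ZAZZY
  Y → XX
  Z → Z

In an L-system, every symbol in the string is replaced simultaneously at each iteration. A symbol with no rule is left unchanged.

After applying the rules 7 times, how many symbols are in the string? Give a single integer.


Answer: 70

Derivation:
Step 0: length = 3
Step 1: length = 7
Step 2: length = 8
Step 3: length = 16
Step 4: length = 18
Step 5: length = 34
Step 6: length = 38
Step 7: length = 70


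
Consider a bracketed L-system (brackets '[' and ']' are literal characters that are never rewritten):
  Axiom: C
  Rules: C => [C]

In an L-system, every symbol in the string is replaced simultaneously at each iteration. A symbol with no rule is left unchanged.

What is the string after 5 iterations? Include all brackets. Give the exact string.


Answer: [[[[[C]]]]]

Derivation:
Step 0: C
Step 1: [C]
Step 2: [[C]]
Step 3: [[[C]]]
Step 4: [[[[C]]]]
Step 5: [[[[[C]]]]]


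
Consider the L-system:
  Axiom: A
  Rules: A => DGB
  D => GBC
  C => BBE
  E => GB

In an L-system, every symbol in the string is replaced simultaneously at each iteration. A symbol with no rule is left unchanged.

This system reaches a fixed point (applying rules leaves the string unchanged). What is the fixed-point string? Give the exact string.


Step 0: A
Step 1: DGB
Step 2: GBCGB
Step 3: GBBBEGB
Step 4: GBBBGBGB
Step 5: GBBBGBGB  (unchanged — fixed point at step 4)

Answer: GBBBGBGB


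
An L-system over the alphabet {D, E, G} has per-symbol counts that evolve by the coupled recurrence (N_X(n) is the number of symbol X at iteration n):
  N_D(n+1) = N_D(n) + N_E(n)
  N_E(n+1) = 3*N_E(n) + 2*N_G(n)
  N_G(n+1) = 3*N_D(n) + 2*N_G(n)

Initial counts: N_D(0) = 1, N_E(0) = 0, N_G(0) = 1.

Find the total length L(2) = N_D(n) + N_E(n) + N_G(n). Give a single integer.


Step 0: N_D=1, N_E=0, N_G=1, L=2
Step 1: N_D=1, N_E=2, N_G=5, L=8
Step 2: N_D=3, N_E=16, N_G=13, L=32

Answer: 32


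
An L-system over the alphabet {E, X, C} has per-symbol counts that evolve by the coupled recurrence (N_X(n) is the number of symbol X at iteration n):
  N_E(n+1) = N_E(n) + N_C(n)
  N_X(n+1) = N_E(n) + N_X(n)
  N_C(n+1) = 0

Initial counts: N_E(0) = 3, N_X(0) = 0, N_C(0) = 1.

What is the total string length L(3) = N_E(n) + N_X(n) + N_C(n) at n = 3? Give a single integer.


Answer: 15

Derivation:
Step 0: N_E=3, N_X=0, N_C=1, L=4
Step 1: N_E=4, N_X=3, N_C=0, L=7
Step 2: N_E=4, N_X=7, N_C=0, L=11
Step 3: N_E=4, N_X=11, N_C=0, L=15


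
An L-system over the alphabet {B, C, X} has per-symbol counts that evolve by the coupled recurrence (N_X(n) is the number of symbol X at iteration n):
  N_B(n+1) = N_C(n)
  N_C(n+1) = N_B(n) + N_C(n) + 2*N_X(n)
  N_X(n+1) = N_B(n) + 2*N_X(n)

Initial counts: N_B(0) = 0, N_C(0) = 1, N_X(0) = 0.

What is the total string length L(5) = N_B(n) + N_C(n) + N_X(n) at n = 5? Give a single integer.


Answer: 68

Derivation:
Step 0: N_B=0, N_C=1, N_X=0, L=1
Step 1: N_B=1, N_C=1, N_X=0, L=2
Step 2: N_B=1, N_C=2, N_X=1, L=4
Step 3: N_B=2, N_C=5, N_X=3, L=10
Step 4: N_B=5, N_C=13, N_X=8, L=26
Step 5: N_B=13, N_C=34, N_X=21, L=68


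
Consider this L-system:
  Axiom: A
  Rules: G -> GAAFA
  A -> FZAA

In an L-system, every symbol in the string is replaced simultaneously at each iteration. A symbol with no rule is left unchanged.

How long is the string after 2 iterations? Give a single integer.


Answer: 10

Derivation:
Step 0: length = 1
Step 1: length = 4
Step 2: length = 10


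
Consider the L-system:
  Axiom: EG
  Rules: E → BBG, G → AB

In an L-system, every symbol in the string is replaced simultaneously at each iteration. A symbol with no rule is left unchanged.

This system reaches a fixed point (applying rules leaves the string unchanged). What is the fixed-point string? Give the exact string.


Step 0: EG
Step 1: BBGAB
Step 2: BBABAB
Step 3: BBABAB  (unchanged — fixed point at step 2)

Answer: BBABAB


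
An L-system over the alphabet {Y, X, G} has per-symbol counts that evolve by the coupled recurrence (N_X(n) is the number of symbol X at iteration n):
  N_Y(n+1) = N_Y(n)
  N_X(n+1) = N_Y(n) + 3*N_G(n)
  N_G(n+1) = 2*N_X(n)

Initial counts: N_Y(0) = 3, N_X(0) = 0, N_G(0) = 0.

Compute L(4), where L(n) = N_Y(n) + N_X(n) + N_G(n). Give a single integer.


Answer: 66

Derivation:
Step 0: N_Y=3, N_X=0, N_G=0, L=3
Step 1: N_Y=3, N_X=3, N_G=0, L=6
Step 2: N_Y=3, N_X=3, N_G=6, L=12
Step 3: N_Y=3, N_X=21, N_G=6, L=30
Step 4: N_Y=3, N_X=21, N_G=42, L=66


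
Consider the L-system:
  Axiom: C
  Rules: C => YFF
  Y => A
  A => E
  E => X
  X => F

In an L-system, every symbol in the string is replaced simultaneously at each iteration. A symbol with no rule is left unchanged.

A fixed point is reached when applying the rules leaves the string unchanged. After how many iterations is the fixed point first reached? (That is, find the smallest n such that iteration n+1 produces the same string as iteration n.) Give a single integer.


Step 0: C
Step 1: YFF
Step 2: AFF
Step 3: EFF
Step 4: XFF
Step 5: FFF
Step 6: FFF  (unchanged — fixed point at step 5)

Answer: 5


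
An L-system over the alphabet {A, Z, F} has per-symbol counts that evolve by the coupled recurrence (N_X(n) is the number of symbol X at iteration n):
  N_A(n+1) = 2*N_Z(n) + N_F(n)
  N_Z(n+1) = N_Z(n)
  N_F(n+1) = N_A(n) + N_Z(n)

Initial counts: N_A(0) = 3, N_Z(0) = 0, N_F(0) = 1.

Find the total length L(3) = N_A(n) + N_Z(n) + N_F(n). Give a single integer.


Step 0: N_A=3, N_Z=0, N_F=1, L=4
Step 1: N_A=1, N_Z=0, N_F=3, L=4
Step 2: N_A=3, N_Z=0, N_F=1, L=4
Step 3: N_A=1, N_Z=0, N_F=3, L=4

Answer: 4


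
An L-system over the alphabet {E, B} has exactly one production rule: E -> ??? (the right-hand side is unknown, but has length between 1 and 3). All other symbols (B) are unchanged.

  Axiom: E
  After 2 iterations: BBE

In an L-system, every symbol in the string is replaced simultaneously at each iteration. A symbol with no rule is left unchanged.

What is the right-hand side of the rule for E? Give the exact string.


Answer: BE

Derivation:
Trying E -> BE:
  Step 0: E
  Step 1: BE
  Step 2: BBE
Matches the given result.


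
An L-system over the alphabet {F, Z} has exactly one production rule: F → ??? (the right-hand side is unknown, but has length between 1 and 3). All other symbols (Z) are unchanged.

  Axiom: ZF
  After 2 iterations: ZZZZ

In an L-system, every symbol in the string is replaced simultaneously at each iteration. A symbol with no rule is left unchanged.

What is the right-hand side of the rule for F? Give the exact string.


Trying F → ZZZ:
  Step 0: ZF
  Step 1: ZZZZ
  Step 2: ZZZZ
Matches the given result.

Answer: ZZZ


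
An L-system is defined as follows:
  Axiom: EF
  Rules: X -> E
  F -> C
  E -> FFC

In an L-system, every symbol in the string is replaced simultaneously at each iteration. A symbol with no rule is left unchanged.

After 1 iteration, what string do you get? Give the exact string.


Step 0: EF
Step 1: FFCC

Answer: FFCC


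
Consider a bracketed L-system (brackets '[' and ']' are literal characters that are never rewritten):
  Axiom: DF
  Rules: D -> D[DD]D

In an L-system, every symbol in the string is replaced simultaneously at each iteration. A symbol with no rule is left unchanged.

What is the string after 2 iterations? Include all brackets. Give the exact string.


Answer: D[DD]D[D[DD]DD[DD]D]D[DD]DF

Derivation:
Step 0: DF
Step 1: D[DD]DF
Step 2: D[DD]D[D[DD]DD[DD]D]D[DD]DF


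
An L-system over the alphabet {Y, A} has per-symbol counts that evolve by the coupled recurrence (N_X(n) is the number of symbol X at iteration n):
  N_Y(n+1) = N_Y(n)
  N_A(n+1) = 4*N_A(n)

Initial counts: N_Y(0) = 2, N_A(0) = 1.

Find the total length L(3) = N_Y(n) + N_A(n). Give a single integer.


Answer: 66

Derivation:
Step 0: N_Y=2, N_A=1, L=3
Step 1: N_Y=2, N_A=4, L=6
Step 2: N_Y=2, N_A=16, L=18
Step 3: N_Y=2, N_A=64, L=66


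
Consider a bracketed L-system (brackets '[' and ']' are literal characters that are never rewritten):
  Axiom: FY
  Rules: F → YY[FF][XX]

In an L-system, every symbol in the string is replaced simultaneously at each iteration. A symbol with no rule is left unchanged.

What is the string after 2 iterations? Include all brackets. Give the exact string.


Answer: YY[YY[FF][XX]YY[FF][XX]][XX]Y

Derivation:
Step 0: FY
Step 1: YY[FF][XX]Y
Step 2: YY[YY[FF][XX]YY[FF][XX]][XX]Y


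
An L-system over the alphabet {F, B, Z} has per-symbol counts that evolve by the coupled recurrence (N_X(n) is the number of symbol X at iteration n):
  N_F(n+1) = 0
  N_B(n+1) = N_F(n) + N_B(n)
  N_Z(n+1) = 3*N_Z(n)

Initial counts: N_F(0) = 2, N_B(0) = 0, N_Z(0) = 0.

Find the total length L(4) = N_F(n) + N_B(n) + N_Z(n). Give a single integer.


Step 0: N_F=2, N_B=0, N_Z=0, L=2
Step 1: N_F=0, N_B=2, N_Z=0, L=2
Step 2: N_F=0, N_B=2, N_Z=0, L=2
Step 3: N_F=0, N_B=2, N_Z=0, L=2
Step 4: N_F=0, N_B=2, N_Z=0, L=2

Answer: 2


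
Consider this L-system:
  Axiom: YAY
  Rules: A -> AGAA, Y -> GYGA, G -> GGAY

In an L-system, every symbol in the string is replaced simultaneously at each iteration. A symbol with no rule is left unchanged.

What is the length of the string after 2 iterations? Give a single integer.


Answer: 48

Derivation:
Step 0: length = 3
Step 1: length = 12
Step 2: length = 48


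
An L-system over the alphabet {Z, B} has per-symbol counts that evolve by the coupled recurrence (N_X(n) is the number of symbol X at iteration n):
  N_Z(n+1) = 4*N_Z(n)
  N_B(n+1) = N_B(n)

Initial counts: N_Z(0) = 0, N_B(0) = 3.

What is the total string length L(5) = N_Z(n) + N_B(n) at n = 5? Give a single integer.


Step 0: N_Z=0, N_B=3, L=3
Step 1: N_Z=0, N_B=3, L=3
Step 2: N_Z=0, N_B=3, L=3
Step 3: N_Z=0, N_B=3, L=3
Step 4: N_Z=0, N_B=3, L=3
Step 5: N_Z=0, N_B=3, L=3

Answer: 3


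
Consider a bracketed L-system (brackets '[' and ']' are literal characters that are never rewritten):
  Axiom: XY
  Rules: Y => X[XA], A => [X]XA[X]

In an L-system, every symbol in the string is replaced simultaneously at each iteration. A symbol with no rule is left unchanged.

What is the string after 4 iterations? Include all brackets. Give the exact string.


Answer: XX[X[X]X[X]X[X]XA[X][X][X]]

Derivation:
Step 0: XY
Step 1: XX[XA]
Step 2: XX[X[X]XA[X]]
Step 3: XX[X[X]X[X]XA[X][X]]
Step 4: XX[X[X]X[X]X[X]XA[X][X][X]]


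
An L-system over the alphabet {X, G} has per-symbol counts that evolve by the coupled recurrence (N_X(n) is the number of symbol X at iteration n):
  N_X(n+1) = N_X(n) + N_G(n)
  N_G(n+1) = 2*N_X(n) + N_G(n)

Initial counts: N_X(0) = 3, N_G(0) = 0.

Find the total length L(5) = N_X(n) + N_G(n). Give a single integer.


Step 0: N_X=3, N_G=0, L=3
Step 1: N_X=3, N_G=6, L=9
Step 2: N_X=9, N_G=12, L=21
Step 3: N_X=21, N_G=30, L=51
Step 4: N_X=51, N_G=72, L=123
Step 5: N_X=123, N_G=174, L=297

Answer: 297


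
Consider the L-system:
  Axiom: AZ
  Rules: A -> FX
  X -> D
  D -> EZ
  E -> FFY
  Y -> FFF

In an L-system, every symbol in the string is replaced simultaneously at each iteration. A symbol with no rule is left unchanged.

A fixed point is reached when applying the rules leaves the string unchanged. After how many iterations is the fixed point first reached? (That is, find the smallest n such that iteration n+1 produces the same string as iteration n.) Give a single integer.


Answer: 5

Derivation:
Step 0: AZ
Step 1: FXZ
Step 2: FDZ
Step 3: FEZZ
Step 4: FFFYZZ
Step 5: FFFFFFZZ
Step 6: FFFFFFZZ  (unchanged — fixed point at step 5)


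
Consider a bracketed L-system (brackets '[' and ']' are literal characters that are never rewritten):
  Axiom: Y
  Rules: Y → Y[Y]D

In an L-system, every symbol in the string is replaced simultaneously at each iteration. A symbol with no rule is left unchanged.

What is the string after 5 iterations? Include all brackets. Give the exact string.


Answer: Y[Y]D[Y[Y]D]D[Y[Y]D[Y[Y]D]D]D[Y[Y]D[Y[Y]D]D[Y[Y]D[Y[Y]D]D]D]D[Y[Y]D[Y[Y]D]D[Y[Y]D[Y[Y]D]D]D[Y[Y]D[Y[Y]D]D[Y[Y]D[Y[Y]D]D]D]D]D

Derivation:
Step 0: Y
Step 1: Y[Y]D
Step 2: Y[Y]D[Y[Y]D]D
Step 3: Y[Y]D[Y[Y]D]D[Y[Y]D[Y[Y]D]D]D
Step 4: Y[Y]D[Y[Y]D]D[Y[Y]D[Y[Y]D]D]D[Y[Y]D[Y[Y]D]D[Y[Y]D[Y[Y]D]D]D]D
Step 5: Y[Y]D[Y[Y]D]D[Y[Y]D[Y[Y]D]D]D[Y[Y]D[Y[Y]D]D[Y[Y]D[Y[Y]D]D]D]D[Y[Y]D[Y[Y]D]D[Y[Y]D[Y[Y]D]D]D[Y[Y]D[Y[Y]D]D[Y[Y]D[Y[Y]D]D]D]D]D


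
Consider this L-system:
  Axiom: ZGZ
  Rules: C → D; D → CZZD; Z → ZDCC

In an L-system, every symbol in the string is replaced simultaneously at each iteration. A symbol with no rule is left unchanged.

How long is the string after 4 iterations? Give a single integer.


Answer: 189

Derivation:
Step 0: length = 3
Step 1: length = 9
Step 2: length = 21
Step 3: length = 63
Step 4: length = 189


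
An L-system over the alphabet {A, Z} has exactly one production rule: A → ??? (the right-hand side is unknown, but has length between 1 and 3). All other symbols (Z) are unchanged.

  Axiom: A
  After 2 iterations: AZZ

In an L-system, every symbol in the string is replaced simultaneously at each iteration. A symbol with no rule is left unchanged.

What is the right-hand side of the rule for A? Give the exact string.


Trying A → AZ:
  Step 0: A
  Step 1: AZ
  Step 2: AZZ
Matches the given result.

Answer: AZ


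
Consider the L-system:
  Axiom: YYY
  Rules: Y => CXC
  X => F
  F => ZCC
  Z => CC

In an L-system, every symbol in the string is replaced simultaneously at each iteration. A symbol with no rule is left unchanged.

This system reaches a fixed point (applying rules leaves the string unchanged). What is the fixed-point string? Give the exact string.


Answer: CCCCCCCCCCCCCCCCCC

Derivation:
Step 0: YYY
Step 1: CXCCXCCXC
Step 2: CFCCFCCFC
Step 3: CZCCCCZCCCCZCCC
Step 4: CCCCCCCCCCCCCCCCCC
Step 5: CCCCCCCCCCCCCCCCCC  (unchanged — fixed point at step 4)


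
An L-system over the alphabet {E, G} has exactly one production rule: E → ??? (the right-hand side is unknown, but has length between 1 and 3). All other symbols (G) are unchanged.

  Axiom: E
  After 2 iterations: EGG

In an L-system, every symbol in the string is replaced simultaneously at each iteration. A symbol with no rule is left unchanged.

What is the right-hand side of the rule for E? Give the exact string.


Trying E → EG:
  Step 0: E
  Step 1: EG
  Step 2: EGG
Matches the given result.

Answer: EG


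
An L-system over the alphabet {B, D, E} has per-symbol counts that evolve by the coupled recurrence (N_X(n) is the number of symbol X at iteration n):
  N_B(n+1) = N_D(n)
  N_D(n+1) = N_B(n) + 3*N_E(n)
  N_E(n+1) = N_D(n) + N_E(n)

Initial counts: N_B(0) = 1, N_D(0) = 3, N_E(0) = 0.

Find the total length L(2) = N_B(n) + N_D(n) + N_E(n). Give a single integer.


Step 0: N_B=1, N_D=3, N_E=0, L=4
Step 1: N_B=3, N_D=1, N_E=3, L=7
Step 2: N_B=1, N_D=12, N_E=4, L=17

Answer: 17


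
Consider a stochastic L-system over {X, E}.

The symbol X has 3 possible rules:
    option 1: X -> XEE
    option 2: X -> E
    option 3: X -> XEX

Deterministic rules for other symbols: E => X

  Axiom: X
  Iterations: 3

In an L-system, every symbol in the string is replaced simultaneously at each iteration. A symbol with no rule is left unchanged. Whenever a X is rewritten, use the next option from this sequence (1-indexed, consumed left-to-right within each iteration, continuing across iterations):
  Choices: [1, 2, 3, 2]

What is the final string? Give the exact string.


Answer: XXEXE

Derivation:
Step 0: X
Step 1: XEE  (used choices [1])
Step 2: EXX  (used choices [2])
Step 3: XXEXE  (used choices [3, 2])


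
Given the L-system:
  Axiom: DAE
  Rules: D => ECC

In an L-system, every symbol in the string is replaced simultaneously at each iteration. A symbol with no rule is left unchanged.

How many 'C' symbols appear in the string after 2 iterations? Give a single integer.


Step 0: DAE  (0 'C')
Step 1: ECCAE  (2 'C')
Step 2: ECCAE  (2 'C')

Answer: 2


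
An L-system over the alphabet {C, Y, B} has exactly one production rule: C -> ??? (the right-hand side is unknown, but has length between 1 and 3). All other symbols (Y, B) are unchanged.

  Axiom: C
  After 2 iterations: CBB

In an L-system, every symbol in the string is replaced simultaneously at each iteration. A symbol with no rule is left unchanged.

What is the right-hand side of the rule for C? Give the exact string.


Answer: CB

Derivation:
Trying C -> CB:
  Step 0: C
  Step 1: CB
  Step 2: CBB
Matches the given result.


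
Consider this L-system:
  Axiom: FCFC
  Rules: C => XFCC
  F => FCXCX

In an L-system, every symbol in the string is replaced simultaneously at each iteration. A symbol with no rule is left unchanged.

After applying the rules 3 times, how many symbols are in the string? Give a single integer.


Answer: 178

Derivation:
Step 0: length = 4
Step 1: length = 18
Step 2: length = 58
Step 3: length = 178


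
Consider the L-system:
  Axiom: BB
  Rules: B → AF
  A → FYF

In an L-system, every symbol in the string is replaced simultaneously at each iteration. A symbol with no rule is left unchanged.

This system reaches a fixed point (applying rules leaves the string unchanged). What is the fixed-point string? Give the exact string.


Answer: FYFFFYFF

Derivation:
Step 0: BB
Step 1: AFAF
Step 2: FYFFFYFF
Step 3: FYFFFYFF  (unchanged — fixed point at step 2)


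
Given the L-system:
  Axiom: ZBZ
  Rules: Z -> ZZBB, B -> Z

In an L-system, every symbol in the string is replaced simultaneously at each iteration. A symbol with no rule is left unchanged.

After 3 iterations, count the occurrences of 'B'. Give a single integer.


Answer: 28

Derivation:
Step 0: ZBZ  (1 'B')
Step 1: ZZBBZZZBB  (4 'B')
Step 2: ZZBBZZBBZZZZBBZZBBZZBBZZ  (10 'B')
Step 3: ZZBBZZBBZZZZBBZZBBZZZZBBZZBBZZBBZZBBZZZZBBZZBBZZZZBBZZBBZZZZBBZZBB  (28 'B')


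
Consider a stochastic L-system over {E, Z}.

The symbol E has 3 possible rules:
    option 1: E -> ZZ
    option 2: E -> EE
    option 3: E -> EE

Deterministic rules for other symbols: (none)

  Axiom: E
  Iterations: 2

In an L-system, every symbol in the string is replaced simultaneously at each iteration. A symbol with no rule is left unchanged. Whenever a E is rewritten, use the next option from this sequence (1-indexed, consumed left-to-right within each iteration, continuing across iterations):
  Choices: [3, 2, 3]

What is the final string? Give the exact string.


Step 0: E
Step 1: EE  (used choices [3])
Step 2: EEEE  (used choices [2, 3])

Answer: EEEE


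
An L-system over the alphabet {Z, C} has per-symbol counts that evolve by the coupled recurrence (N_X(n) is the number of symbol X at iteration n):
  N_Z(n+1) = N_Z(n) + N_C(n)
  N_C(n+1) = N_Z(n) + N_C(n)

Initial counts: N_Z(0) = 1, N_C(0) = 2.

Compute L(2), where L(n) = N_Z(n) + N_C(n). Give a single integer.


Step 0: N_Z=1, N_C=2, L=3
Step 1: N_Z=3, N_C=3, L=6
Step 2: N_Z=6, N_C=6, L=12

Answer: 12


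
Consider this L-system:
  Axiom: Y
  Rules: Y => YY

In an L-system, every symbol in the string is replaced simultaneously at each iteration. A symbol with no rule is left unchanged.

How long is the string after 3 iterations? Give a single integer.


Answer: 8

Derivation:
Step 0: length = 1
Step 1: length = 2
Step 2: length = 4
Step 3: length = 8


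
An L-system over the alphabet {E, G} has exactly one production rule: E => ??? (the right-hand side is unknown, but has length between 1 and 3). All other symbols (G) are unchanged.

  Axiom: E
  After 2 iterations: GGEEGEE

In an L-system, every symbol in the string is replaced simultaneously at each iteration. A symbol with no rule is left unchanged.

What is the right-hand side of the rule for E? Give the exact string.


Trying E => GEE:
  Step 0: E
  Step 1: GEE
  Step 2: GGEEGEE
Matches the given result.

Answer: GEE


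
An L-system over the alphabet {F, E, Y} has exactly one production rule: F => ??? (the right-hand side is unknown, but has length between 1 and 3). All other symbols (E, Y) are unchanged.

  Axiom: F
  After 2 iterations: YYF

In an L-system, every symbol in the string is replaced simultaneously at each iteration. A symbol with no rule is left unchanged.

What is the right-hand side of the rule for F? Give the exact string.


Answer: YF

Derivation:
Trying F => YF:
  Step 0: F
  Step 1: YF
  Step 2: YYF
Matches the given result.


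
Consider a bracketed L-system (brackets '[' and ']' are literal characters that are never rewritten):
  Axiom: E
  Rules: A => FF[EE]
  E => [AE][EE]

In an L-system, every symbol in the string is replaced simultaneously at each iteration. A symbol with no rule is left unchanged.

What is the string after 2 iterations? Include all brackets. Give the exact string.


Step 0: E
Step 1: [AE][EE]
Step 2: [FF[EE][AE][EE]][[AE][EE][AE][EE]]

Answer: [FF[EE][AE][EE]][[AE][EE][AE][EE]]


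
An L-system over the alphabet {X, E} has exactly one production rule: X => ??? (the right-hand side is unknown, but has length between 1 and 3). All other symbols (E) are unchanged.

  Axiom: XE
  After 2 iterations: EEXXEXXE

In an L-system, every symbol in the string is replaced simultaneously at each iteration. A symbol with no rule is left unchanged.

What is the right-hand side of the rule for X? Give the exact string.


Trying X => EXX:
  Step 0: XE
  Step 1: EXXE
  Step 2: EEXXEXXE
Matches the given result.

Answer: EXX


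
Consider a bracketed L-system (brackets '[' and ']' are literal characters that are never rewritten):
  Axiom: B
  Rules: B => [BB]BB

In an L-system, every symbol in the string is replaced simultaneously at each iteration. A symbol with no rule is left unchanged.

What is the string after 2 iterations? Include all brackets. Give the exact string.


Answer: [[BB]BB[BB]BB][BB]BB[BB]BB

Derivation:
Step 0: B
Step 1: [BB]BB
Step 2: [[BB]BB[BB]BB][BB]BB[BB]BB


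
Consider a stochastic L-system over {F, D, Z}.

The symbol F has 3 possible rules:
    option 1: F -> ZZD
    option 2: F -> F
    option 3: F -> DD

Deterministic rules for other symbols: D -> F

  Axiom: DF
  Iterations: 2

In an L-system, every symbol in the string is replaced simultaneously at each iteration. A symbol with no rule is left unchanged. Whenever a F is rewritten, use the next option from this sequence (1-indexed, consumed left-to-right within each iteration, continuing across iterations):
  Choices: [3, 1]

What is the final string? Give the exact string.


Answer: ZZDFF

Derivation:
Step 0: DF
Step 1: FDD  (used choices [3])
Step 2: ZZDFF  (used choices [1])


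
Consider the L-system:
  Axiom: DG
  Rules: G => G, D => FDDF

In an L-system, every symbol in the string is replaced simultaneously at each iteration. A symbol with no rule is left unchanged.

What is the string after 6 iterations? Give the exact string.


Answer: FFFFFFDDFFDDFFFFDDFFDDFFFFFFDDFFDDFFFFDDFFDDFFFFFFFFDDFFDDFFFFDDFFDDFFFFFFDDFFDDFFFFDDFFDDFFFFFFFFFFDDFFDDFFFFDDFFDDFFFFFFDDFFDDFFFFDDFFDDFFFFFFFFDDFFDDFFFFDDFFDDFFFFFFDDFFDDFFFFDDFFDDFFFFFFG

Derivation:
Step 0: DG
Step 1: FDDFG
Step 2: FFDDFFDDFFG
Step 3: FFFDDFFDDFFFFDDFFDDFFFG
Step 4: FFFFDDFFDDFFFFDDFFDDFFFFFFDDFFDDFFFFDDFFDDFFFFG
Step 5: FFFFFDDFFDDFFFFDDFFDDFFFFFFDDFFDDFFFFDDFFDDFFFFFFFFDDFFDDFFFFDDFFDDFFFFFFDDFFDDFFFFDDFFDDFFFFFG
Step 6: FFFFFFDDFFDDFFFFDDFFDDFFFFFFDDFFDDFFFFDDFFDDFFFFFFFFDDFFDDFFFFDDFFDDFFFFFFDDFFDDFFFFDDFFDDFFFFFFFFFFDDFFDDFFFFDDFFDDFFFFFFDDFFDDFFFFDDFFDDFFFFFFFFDDFFDDFFFFDDFFDDFFFFFFDDFFDDFFFFDDFFDDFFFFFFG


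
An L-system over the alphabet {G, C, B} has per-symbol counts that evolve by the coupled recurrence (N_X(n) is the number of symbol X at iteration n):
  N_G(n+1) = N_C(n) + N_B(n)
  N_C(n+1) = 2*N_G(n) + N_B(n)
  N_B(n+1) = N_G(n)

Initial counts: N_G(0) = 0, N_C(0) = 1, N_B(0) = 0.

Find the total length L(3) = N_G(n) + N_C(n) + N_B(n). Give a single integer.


Step 0: N_G=0, N_C=1, N_B=0, L=1
Step 1: N_G=1, N_C=0, N_B=0, L=1
Step 2: N_G=0, N_C=2, N_B=1, L=3
Step 3: N_G=3, N_C=1, N_B=0, L=4

Answer: 4


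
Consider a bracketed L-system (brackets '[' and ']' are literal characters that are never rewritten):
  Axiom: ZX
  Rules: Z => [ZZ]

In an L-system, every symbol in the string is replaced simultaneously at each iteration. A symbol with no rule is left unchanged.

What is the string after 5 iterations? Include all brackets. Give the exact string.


Step 0: ZX
Step 1: [ZZ]X
Step 2: [[ZZ][ZZ]]X
Step 3: [[[ZZ][ZZ]][[ZZ][ZZ]]]X
Step 4: [[[[ZZ][ZZ]][[ZZ][ZZ]]][[[ZZ][ZZ]][[ZZ][ZZ]]]]X
Step 5: [[[[[ZZ][ZZ]][[ZZ][ZZ]]][[[ZZ][ZZ]][[ZZ][ZZ]]]][[[[ZZ][ZZ]][[ZZ][ZZ]]][[[ZZ][ZZ]][[ZZ][ZZ]]]]]X

Answer: [[[[[ZZ][ZZ]][[ZZ][ZZ]]][[[ZZ][ZZ]][[ZZ][ZZ]]]][[[[ZZ][ZZ]][[ZZ][ZZ]]][[[ZZ][ZZ]][[ZZ][ZZ]]]]]X


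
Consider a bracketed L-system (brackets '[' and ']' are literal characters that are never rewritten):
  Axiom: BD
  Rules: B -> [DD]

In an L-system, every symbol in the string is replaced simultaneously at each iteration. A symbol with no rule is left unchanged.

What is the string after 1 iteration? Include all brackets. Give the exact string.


Step 0: BD
Step 1: [DD]D

Answer: [DD]D


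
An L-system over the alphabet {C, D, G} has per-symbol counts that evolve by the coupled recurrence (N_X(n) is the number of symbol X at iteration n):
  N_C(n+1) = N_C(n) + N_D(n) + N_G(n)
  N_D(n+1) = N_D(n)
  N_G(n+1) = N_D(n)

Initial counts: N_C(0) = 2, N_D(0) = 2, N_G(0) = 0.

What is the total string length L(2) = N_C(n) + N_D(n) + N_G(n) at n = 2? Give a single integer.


Answer: 12

Derivation:
Step 0: N_C=2, N_D=2, N_G=0, L=4
Step 1: N_C=4, N_D=2, N_G=2, L=8
Step 2: N_C=8, N_D=2, N_G=2, L=12


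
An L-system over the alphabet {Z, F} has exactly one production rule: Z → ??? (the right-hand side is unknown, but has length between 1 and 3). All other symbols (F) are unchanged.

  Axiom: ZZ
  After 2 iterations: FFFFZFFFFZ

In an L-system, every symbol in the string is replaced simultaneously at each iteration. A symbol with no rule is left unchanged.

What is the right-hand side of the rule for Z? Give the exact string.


Trying Z → FFZ:
  Step 0: ZZ
  Step 1: FFZFFZ
  Step 2: FFFFZFFFFZ
Matches the given result.

Answer: FFZ


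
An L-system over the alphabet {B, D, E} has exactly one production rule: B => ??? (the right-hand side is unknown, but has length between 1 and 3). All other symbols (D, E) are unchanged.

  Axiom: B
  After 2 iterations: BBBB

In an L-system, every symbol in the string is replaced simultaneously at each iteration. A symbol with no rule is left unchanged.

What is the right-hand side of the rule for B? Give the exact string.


Answer: BB

Derivation:
Trying B => BB:
  Step 0: B
  Step 1: BB
  Step 2: BBBB
Matches the given result.


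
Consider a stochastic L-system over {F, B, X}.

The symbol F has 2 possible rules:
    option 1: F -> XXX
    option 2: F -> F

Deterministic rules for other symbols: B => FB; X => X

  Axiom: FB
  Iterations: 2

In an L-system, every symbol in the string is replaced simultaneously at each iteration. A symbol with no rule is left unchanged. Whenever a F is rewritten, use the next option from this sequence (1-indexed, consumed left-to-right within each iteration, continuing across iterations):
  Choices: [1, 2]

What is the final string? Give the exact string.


Answer: XXXFFB

Derivation:
Step 0: FB
Step 1: XXXFB  (used choices [1])
Step 2: XXXFFB  (used choices [2])


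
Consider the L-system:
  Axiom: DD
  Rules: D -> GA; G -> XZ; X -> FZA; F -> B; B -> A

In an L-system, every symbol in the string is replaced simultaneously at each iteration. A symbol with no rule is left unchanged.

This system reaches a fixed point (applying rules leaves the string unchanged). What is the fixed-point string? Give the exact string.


Answer: AZAZAAZAZA

Derivation:
Step 0: DD
Step 1: GAGA
Step 2: XZAXZA
Step 3: FZAZAFZAZA
Step 4: BZAZABZAZA
Step 5: AZAZAAZAZA
Step 6: AZAZAAZAZA  (unchanged — fixed point at step 5)


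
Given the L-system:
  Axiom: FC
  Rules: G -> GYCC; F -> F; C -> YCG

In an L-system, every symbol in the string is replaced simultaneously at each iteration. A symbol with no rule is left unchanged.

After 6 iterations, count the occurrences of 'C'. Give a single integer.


Step 0: FC  (1 'C')
Step 1: FYCG  (1 'C')
Step 2: FYYCGGYCC  (3 'C')
Step 3: FYYYCGGYCCGYCCYYCGYCG  (7 'C')
Step 4: FYYYYCGGYCCGYCCYYCGYCGGYCCYYCGYCGYYYCGGYCCYYCGGYCC  (17 'C')
Step 5: FYYYYYCGGYCCGYCCYYCGYCGGYCCYYCGYCGYYYCGGYCCYYCGGYCCGYCCYYCGYCGYYYCGGYCCYYCGGYCCYYYYCGGYCCGYCCYYCGYCGYYYCGGYCCGYCCYYCGYCG  (41 'C')
Step 6: FYYYYYYCGGYCCGYCCYYCGYCGGYCCYYCGYCGYYYCGGYCCYYCGGYCCGYCCYYCGYCGYYYCGGYCCYYCGGYCCYYYYCGGYCCGYCCYYCGYCGYYYCGGYCCGYCCYYCGYCGGYCCYYCGYCGYYYCGGYCCYYCGGYCCYYYYCGGYCCGYCCYYCGYCGYYYCGGYCCGYCCYYCGYCGYYYYYCGGYCCGYCCYYCGYCGGYCCYYCGYCGYYYCGGYCCYYCGGYCCYYYYCGGYCCGYCCYYCGYCGGYCCYYCGYCGYYYCGGYCCYYCGGYCC  (99 'C')

Answer: 99


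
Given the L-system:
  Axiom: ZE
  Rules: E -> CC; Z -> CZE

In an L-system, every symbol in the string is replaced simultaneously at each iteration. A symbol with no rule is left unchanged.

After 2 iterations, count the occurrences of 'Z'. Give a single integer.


Answer: 1

Derivation:
Step 0: ZE  (1 'Z')
Step 1: CZECC  (1 'Z')
Step 2: CCZECCCC  (1 'Z')


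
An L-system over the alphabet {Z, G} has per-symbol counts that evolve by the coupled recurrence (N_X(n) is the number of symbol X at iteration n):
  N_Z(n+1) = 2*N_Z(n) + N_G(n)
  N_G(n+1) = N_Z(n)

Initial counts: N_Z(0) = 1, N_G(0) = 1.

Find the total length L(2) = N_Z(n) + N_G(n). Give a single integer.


Step 0: N_Z=1, N_G=1, L=2
Step 1: N_Z=3, N_G=1, L=4
Step 2: N_Z=7, N_G=3, L=10

Answer: 10


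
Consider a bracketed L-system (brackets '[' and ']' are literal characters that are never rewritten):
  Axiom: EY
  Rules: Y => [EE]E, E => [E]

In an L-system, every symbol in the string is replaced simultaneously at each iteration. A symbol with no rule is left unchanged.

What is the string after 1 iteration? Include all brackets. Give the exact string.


Step 0: EY
Step 1: [E][EE]E

Answer: [E][EE]E


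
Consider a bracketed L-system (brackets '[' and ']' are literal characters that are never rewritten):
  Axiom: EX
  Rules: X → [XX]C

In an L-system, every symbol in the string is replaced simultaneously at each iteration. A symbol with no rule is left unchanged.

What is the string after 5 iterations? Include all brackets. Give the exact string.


Step 0: EX
Step 1: E[XX]C
Step 2: E[[XX]C[XX]C]C
Step 3: E[[[XX]C[XX]C]C[[XX]C[XX]C]C]C
Step 4: E[[[[XX]C[XX]C]C[[XX]C[XX]C]C]C[[[XX]C[XX]C]C[[XX]C[XX]C]C]C]C
Step 5: E[[[[[XX]C[XX]C]C[[XX]C[XX]C]C]C[[[XX]C[XX]C]C[[XX]C[XX]C]C]C]C[[[[XX]C[XX]C]C[[XX]C[XX]C]C]C[[[XX]C[XX]C]C[[XX]C[XX]C]C]C]C]C

Answer: E[[[[[XX]C[XX]C]C[[XX]C[XX]C]C]C[[[XX]C[XX]C]C[[XX]C[XX]C]C]C]C[[[[XX]C[XX]C]C[[XX]C[XX]C]C]C[[[XX]C[XX]C]C[[XX]C[XX]C]C]C]C]C


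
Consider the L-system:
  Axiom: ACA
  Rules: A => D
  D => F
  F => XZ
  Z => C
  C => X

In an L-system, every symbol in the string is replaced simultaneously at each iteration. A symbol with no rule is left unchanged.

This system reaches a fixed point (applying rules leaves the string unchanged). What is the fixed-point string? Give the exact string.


Answer: XXXXX

Derivation:
Step 0: ACA
Step 1: DXD
Step 2: FXF
Step 3: XZXXZ
Step 4: XCXXC
Step 5: XXXXX
Step 6: XXXXX  (unchanged — fixed point at step 5)


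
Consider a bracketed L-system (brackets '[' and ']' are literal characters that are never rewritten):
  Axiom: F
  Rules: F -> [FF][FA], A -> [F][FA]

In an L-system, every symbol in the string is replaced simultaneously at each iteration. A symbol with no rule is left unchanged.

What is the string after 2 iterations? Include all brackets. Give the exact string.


Step 0: F
Step 1: [FF][FA]
Step 2: [[FF][FA][FF][FA]][[FF][FA][F][FA]]

Answer: [[FF][FA][FF][FA]][[FF][FA][F][FA]]


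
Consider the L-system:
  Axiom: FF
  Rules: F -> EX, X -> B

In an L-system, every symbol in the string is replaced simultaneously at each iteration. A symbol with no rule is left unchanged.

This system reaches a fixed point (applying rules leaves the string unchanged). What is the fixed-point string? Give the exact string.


Step 0: FF
Step 1: EXEX
Step 2: EBEB
Step 3: EBEB  (unchanged — fixed point at step 2)

Answer: EBEB


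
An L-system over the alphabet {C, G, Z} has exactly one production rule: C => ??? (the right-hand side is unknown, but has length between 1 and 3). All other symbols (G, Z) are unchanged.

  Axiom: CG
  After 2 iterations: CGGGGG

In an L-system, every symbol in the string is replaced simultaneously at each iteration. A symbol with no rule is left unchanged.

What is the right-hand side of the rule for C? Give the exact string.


Answer: CGG

Derivation:
Trying C => CGG:
  Step 0: CG
  Step 1: CGGG
  Step 2: CGGGGG
Matches the given result.


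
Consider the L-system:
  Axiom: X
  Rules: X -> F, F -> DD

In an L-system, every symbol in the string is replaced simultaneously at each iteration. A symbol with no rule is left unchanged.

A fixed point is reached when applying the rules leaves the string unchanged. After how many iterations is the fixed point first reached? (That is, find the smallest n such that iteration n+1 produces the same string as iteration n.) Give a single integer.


Answer: 2

Derivation:
Step 0: X
Step 1: F
Step 2: DD
Step 3: DD  (unchanged — fixed point at step 2)


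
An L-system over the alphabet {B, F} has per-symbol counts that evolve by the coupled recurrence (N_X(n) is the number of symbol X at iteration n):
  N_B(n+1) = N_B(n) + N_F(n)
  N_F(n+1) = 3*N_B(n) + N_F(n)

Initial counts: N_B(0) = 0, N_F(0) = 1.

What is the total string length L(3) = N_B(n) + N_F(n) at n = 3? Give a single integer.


Answer: 16

Derivation:
Step 0: N_B=0, N_F=1, L=1
Step 1: N_B=1, N_F=1, L=2
Step 2: N_B=2, N_F=4, L=6
Step 3: N_B=6, N_F=10, L=16


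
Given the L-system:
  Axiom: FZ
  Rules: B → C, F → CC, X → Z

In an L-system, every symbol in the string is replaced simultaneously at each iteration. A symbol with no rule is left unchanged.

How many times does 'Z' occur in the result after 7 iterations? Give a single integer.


Step 0: FZ  (1 'Z')
Step 1: CCZ  (1 'Z')
Step 2: CCZ  (1 'Z')
Step 3: CCZ  (1 'Z')
Step 4: CCZ  (1 'Z')
Step 5: CCZ  (1 'Z')
Step 6: CCZ  (1 'Z')
Step 7: CCZ  (1 'Z')

Answer: 1


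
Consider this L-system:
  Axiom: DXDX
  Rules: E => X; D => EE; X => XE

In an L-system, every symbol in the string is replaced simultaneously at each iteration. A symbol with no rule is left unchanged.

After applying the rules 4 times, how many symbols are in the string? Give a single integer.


Step 0: length = 4
Step 1: length = 8
Step 2: length = 10
Step 3: length = 18
Step 4: length = 28

Answer: 28


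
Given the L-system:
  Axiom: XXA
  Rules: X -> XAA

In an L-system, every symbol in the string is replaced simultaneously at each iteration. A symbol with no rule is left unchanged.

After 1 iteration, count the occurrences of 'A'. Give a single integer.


Step 0: XXA  (1 'A')
Step 1: XAAXAAA  (5 'A')

Answer: 5


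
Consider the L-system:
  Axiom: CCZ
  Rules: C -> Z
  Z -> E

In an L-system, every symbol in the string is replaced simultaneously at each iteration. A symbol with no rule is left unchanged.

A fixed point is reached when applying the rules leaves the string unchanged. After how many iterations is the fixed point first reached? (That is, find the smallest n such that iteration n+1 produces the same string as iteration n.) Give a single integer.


Answer: 2

Derivation:
Step 0: CCZ
Step 1: ZZE
Step 2: EEE
Step 3: EEE  (unchanged — fixed point at step 2)


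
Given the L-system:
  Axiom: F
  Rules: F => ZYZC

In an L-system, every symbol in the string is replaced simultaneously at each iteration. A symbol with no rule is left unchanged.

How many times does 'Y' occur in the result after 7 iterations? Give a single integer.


Step 0: F  (0 'Y')
Step 1: ZYZC  (1 'Y')
Step 2: ZYZC  (1 'Y')
Step 3: ZYZC  (1 'Y')
Step 4: ZYZC  (1 'Y')
Step 5: ZYZC  (1 'Y')
Step 6: ZYZC  (1 'Y')
Step 7: ZYZC  (1 'Y')

Answer: 1


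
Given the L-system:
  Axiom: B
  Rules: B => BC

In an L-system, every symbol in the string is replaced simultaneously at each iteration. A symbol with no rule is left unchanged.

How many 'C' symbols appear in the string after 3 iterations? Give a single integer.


Answer: 3

Derivation:
Step 0: B  (0 'C')
Step 1: BC  (1 'C')
Step 2: BCC  (2 'C')
Step 3: BCCC  (3 'C')


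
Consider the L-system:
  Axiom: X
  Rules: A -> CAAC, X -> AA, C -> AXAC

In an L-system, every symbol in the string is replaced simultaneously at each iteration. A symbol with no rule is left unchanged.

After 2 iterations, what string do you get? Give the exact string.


Answer: CAACCAAC

Derivation:
Step 0: X
Step 1: AA
Step 2: CAACCAAC
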